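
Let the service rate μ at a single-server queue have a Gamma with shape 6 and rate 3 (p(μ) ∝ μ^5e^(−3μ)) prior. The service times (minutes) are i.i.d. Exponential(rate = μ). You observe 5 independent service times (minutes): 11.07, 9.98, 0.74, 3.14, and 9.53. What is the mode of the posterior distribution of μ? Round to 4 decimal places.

μ̂_MAP = 0.2670

The Exponential(rate=μ) likelihood is ∝ μ^n e^(−μΣtᵢ). Here n = 5 and Σtᵢ = 11.07 + 9.98 + 0.74 + 3.14 + 9.53 = 34.46.
Posterior ∝ μ^5e^(−3μ) · μ^5e^(−34.46μ) = μ^10e^(−37.46μ), i.e. Gamma(11, 37.46).
Mode = (a−1)/b = 10/37.46 ≈ 0.2670.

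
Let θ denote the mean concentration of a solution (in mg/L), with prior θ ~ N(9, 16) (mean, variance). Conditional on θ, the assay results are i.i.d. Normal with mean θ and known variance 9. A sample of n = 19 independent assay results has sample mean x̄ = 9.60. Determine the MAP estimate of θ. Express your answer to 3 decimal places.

n = 19, x̄ = 9.60.
For a Normal prior and Normal likelihood with known variance, the posterior is Normal; its mode equals its mean, the precision-weighted average.
Prior precision 1/σ₀² = 1/16 = 0.0625; data precision n/σ² = 19/9.
θ̂ = (0.0625·9 + (19/9)·9.6) / (0.0625 + 19/9) = (4999/240)/(313/144) = 14997/1565 ≈ 9.583.

θ̂_MAP = 9.583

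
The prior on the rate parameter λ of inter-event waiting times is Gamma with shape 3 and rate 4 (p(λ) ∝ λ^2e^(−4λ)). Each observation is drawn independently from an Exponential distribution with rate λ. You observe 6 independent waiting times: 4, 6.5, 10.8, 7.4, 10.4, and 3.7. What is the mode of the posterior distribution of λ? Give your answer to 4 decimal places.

The Exponential(rate=λ) likelihood is ∝ λ^n e^(−λΣtᵢ). Here n = 6 and Σtᵢ = 4 + 6.5 + 10.8 + 7.4 + 10.4 + 3.7 = 42.8.
Posterior ∝ λ^2e^(−4λ) · λ^6e^(−42.8λ) = λ^8e^(−46.8λ), i.e. Gamma(9, 46.8).
Mode = (a−1)/b = 8/46.8 ≈ 0.1709.

λ̂_MAP = 0.1709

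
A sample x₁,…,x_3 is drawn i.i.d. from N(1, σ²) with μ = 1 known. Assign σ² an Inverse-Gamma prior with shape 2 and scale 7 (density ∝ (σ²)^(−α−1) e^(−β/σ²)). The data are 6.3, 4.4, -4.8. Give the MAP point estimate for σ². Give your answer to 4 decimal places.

Sum of squared deviations about the known mean: SS = (6.3−1)² + (4.4−1)² + (-4.8−1)² = 73.29.
The Normal likelihood contributes (σ²)^(−n/2) exp(−SS/(2σ²)), so the posterior is Inverse-Gamma(α + n/2, β + SS/2) = Inverse-Gamma(3.5, 43.645).
The mode of Inverse-Gamma(a, b) is b/(a+1) = 43.645/4.5 ≈ 9.6989.

σ̂²_MAP = 9.6989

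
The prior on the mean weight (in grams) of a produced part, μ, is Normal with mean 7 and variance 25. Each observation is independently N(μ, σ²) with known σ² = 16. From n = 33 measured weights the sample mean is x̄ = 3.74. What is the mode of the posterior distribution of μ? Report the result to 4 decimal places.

μ̂_MAP = 3.8020

n = 33, x̄ = 3.74.
For a Normal prior and Normal likelihood with known variance, the posterior is Normal; its mode equals its mean, the precision-weighted average.
Prior precision 1/σ₀² = 1/25 = 0.04; data precision n/σ² = 33/16 = 2.0625.
μ̂ = (0.04·7 + 2.0625·3.74) / (0.04 + 2.0625) = 7.99375/2.1025 = 6395/1682 ≈ 3.8020.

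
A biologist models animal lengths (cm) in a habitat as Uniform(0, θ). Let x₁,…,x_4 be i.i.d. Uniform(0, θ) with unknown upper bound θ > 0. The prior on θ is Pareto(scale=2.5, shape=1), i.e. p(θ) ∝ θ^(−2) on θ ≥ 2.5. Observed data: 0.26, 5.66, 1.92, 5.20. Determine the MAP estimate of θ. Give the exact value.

The Uniform(0, θ) likelihood is θ^(−n) for θ ≥ max(xᵢ), zero otherwise. Here max(xᵢ) = 5.66.
Posterior ∝ θ^(−2) · θ^(−4) = θ^(−6) on θ ≥ max(2.5, 5.66) = 5.66.
This density is strictly decreasing in θ, so the posterior mode lies at the lower boundary of the support.

θ̂_MAP = 5.66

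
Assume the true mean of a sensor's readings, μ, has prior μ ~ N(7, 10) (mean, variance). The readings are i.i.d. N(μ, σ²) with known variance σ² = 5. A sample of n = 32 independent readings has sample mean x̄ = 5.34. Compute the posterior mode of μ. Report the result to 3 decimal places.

μ̂_MAP = 5.366

n = 32, x̄ = 5.34.
For a Normal prior and Normal likelihood with known variance, the posterior is Normal; its mode equals its mean, the precision-weighted average.
Prior precision 1/σ₀² = 1/10 = 0.1; data precision n/σ² = 32/5 = 6.4.
μ̂ = (0.1·7 + 6.4·5.34) / (0.1 + 6.4) = 34.876/6.5 = 8719/1625 ≈ 5.366.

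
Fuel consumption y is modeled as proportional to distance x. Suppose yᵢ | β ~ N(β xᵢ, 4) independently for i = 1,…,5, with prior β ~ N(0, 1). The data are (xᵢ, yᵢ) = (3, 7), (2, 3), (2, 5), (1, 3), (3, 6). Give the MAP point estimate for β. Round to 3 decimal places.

β̂_MAP = 1.871

log p(β | y) = −Σ(yᵢ − βxᵢ)²/(2·4) − β²/(2·1) + const.
Setting the derivative to zero: Σxᵢ(yᵢ − βxᵢ)/4 − β/1 = 0, so β = Σxᵢyᵢ / (Σxᵢ² + σ²/τ²).
Σxᵢyᵢ = 3·7 + 2·3 + 2·5 + 1·3 + 3·6 = 58; Σxᵢ² = 27; σ²/τ² = 4.
β̂_MAP = 58 / (27 + 4) = 58/31 ≈ 1.871.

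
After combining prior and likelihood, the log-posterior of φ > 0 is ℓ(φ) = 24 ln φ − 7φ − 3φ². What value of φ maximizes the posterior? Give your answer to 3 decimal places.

φ̂_MAP = 1.500

ℓ'(φ) = 24/φ − 7 − 6φ. Setting this to zero and multiplying by φ: 6φ² + 7φ − 24 = 0.
φ = (−7 + √(7² + 4·6·24)) / (2·6) = (−7 + √625) / 12 = (−7 + 25)/12 = 3/2.
ℓ''(φ) = −24/φ² − 6 < 0, confirming a maximum.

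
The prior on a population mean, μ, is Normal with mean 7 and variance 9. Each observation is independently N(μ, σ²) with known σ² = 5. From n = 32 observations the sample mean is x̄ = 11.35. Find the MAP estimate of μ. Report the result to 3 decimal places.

μ̂_MAP = 11.276

n = 32, x̄ = 11.35.
For a Normal prior and Normal likelihood with known variance, the posterior is Normal; its mode equals its mean, the precision-weighted average.
Prior precision 1/σ₀² = 1/9; data precision n/σ² = 32/5 = 6.4.
μ̂ = ((1/9)·7 + 6.4·11.35) / (1/9 + 6.4) = (16519/225)/(293/45) = 16519/1465 ≈ 11.276.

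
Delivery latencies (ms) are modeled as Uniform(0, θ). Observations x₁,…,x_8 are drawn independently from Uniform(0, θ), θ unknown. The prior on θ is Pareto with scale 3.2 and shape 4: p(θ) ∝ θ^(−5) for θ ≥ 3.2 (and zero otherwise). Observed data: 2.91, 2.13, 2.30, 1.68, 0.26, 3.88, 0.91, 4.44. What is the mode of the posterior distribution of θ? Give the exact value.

θ̂_MAP = 4.44

The Uniform(0, θ) likelihood is θ^(−n) for θ ≥ max(xᵢ), zero otherwise. Here max(xᵢ) = 4.44.
Posterior ∝ θ^(−5) · θ^(−8) = θ^(−13) on θ ≥ max(3.2, 4.44) = 4.44.
This density is strictly decreasing in θ, so the posterior mode lies at the lower boundary of the support.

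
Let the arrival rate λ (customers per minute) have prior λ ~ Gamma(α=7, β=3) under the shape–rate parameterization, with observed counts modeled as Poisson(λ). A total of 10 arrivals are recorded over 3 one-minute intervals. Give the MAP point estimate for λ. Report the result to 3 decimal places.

Σxᵢ = 10, n = 3.
Posterior ∝ λ^6e^(−3λ) · λ^10e^(−3λ) = λ^16e^(−6λ), i.e. Gamma(shape=17, rate=6).
The mode of a Gamma(a, b) with a ≥ 1 (shape–rate) is (a−1)/b = 16/6 ≈ 2.667.

λ̂_MAP = 2.667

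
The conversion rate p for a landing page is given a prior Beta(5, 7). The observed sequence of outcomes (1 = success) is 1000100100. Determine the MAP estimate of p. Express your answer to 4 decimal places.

p̂_MAP = 0.3500

Prior: Beta(5, 7).
Data: 3 successes in 10 trials (from the sequence). The binomial likelihood contributes p^3(1−p)^7, so the posterior is Beta(5+3, 7+7) = Beta(8, 14).
For Beta(a, b) with a, b > 1 the mode is (a−1)/(a+b−2) = 7/20 ≈ 0.3500.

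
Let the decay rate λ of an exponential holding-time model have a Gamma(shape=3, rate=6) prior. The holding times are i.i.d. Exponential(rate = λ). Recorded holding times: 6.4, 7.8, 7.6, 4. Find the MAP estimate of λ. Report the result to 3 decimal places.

The Exponential(rate=λ) likelihood is ∝ λ^n e^(−λΣtᵢ). Here n = 4 and Σtᵢ = 6.4 + 7.8 + 7.6 + 4 = 25.8.
Posterior ∝ λ^2e^(−6λ) · λ^4e^(−25.8λ) = λ^6e^(−31.8λ), i.e. Gamma(7, 31.8).
Mode = (a−1)/b = 6/31.8 ≈ 0.189.

λ̂_MAP = 0.189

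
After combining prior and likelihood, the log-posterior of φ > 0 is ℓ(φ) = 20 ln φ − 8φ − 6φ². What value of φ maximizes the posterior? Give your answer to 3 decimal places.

φ̂_MAP = 1.000

ℓ'(φ) = 20/φ − 8 − 12φ. Setting this to zero and multiplying by φ: 12φ² + 8φ − 20 = 0.
φ = (−8 + √(8² + 4·12·20)) / (2·12) = (−8 + √1024) / 24 = (−8 + 32)/24 = 1.
ℓ''(φ) = −20/φ² − 12 < 0, confirming a maximum.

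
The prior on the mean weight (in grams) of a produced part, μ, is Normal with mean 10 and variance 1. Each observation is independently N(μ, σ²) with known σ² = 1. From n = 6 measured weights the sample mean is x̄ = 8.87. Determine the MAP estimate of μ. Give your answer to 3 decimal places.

μ̂_MAP = 9.031

n = 6, x̄ = 8.87.
For a Normal prior and Normal likelihood with known variance, the posterior is Normal; its mode equals its mean, the precision-weighted average.
Prior precision 1/σ₀² = 1/1 = 1; data precision n/σ² = 6/1 = 6.
μ̂ = (1·10 + 6·8.87) / (1 + 6) = 63.22/7 = 3161/350 ≈ 9.031.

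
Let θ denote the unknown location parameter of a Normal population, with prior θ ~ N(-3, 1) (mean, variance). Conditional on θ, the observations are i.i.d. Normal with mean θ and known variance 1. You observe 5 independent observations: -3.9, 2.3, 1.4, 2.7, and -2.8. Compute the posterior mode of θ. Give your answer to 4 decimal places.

θ̂_MAP = -0.5500

n = 5; x̄ = ((-3.9) + 2.3 + 1.4 + 2.7 + (-2.8))/5 = -0.3/5 = -0.06.
For a Normal prior and Normal likelihood with known variance, the posterior is Normal; its mode equals its mean, the precision-weighted average.
Prior precision 1/σ₀² = 1/1 = 1; data precision n/σ² = 5/1 = 5.
θ̂ = (1·(-3) + 5·(-0.06)) / (1 + 5) = (-3.3)/6 = -0.5500.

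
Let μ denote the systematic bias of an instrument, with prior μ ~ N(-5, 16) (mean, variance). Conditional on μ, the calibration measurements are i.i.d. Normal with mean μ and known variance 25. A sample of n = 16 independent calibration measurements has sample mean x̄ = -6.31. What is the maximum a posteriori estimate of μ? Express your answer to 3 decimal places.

n = 16, x̄ = -6.31.
For a Normal prior and Normal likelihood with known variance, the posterior is Normal; its mode equals its mean, the precision-weighted average.
Prior precision 1/σ₀² = 1/16 = 0.0625; data precision n/σ² = 16/25 = 0.64.
μ̂ = (0.0625·(-5) + 0.64·(-6.31)) / (0.0625 + 0.64) = (-4.3509)/0.7025 = -43509/7025 ≈ -6.193.

μ̂_MAP = -6.193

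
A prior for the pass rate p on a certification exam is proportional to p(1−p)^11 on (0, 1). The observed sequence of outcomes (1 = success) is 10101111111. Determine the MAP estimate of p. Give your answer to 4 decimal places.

The prior density ∝ p(1−p)^11 is the kernel of Beta(2, 12).
Data: 9 successes in 11 trials (from the sequence). The binomial likelihood contributes p^9(1−p)^2, so the posterior is Beta(2+9, 12+2) = Beta(11, 14).
For Beta(a, b) with a, b > 1 the mode is (a−1)/(a+b−2) = 10/23 ≈ 0.4348.

p̂_MAP = 0.4348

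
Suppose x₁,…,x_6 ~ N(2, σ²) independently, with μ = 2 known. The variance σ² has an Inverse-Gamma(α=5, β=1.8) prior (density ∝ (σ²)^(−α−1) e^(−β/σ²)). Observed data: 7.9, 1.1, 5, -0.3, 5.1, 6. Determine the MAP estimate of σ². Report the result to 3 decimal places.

Sum of squared deviations about the known mean: SS = (7.9−2)² + (1.1−2)² + (5−2)² + (-0.3−2)² + (5.1−2)² + (6−2)² = 75.52.
The Normal likelihood contributes (σ²)^(−n/2) exp(−SS/(2σ²)), so the posterior is Inverse-Gamma(α + n/2, β + SS/2) = Inverse-Gamma(8, 39.56).
The mode of Inverse-Gamma(a, b) is b/(a+1) = 39.56/9 ≈ 4.396.

σ̂²_MAP = 4.396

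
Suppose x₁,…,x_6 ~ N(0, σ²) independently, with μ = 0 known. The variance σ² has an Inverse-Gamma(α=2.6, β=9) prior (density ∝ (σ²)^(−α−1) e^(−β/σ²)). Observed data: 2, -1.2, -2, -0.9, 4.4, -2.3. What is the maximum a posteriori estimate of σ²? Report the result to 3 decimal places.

σ̂²_MAP = 4.008

Sum of squared deviations about the known mean: SS = (2−0)² + (-1.2−0)² + (-2−0)² + (-0.9−0)² + (4.4−0)² + (-2.3−0)² = 34.9.
The Normal likelihood contributes (σ²)^(−n/2) exp(−SS/(2σ²)), so the posterior is Inverse-Gamma(α + n/2, β + SS/2) = Inverse-Gamma(5.6, 26.45).
The mode of Inverse-Gamma(a, b) is b/(a+1) = 26.45/6.6 ≈ 4.008.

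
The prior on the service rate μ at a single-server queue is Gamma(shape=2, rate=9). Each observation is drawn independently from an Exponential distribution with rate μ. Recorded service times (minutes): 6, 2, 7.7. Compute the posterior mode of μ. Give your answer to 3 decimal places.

The Exponential(rate=μ) likelihood is ∝ μ^n e^(−μΣtᵢ). Here n = 3 and Σtᵢ = 6 + 2 + 7.7 = 15.7.
Posterior ∝ μe^(−9μ) · μ^3e^(−15.7μ) = μ^4e^(−24.7μ), i.e. Gamma(5, 24.7).
Mode = (a−1)/b = 4/24.7 ≈ 0.162.

μ̂_MAP = 0.162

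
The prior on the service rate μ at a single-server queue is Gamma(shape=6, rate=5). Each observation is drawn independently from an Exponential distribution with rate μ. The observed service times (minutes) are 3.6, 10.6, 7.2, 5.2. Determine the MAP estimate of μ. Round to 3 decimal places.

The Exponential(rate=μ) likelihood is ∝ μ^n e^(−μΣtᵢ). Here n = 4 and Σtᵢ = 3.6 + 10.6 + 7.2 + 5.2 = 26.6.
Posterior ∝ μ^5e^(−5μ) · μ^4e^(−26.6μ) = μ^9e^(−31.6μ), i.e. Gamma(10, 31.6).
Mode = (a−1)/b = 9/31.6 ≈ 0.285.

μ̂_MAP = 0.285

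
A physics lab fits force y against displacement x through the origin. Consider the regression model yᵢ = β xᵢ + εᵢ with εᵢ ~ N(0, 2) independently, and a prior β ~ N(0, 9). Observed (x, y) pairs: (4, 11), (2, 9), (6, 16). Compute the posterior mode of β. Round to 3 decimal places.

β̂_MAP = 2.810

log p(β | y) = −Σ(yᵢ − βxᵢ)²/(2·2) − β²/(2·9) + const.
Setting the derivative to zero: Σxᵢ(yᵢ − βxᵢ)/2 − β/9 = 0, so β = Σxᵢyᵢ / (Σxᵢ² + σ²/τ²).
Σxᵢyᵢ = 4·11 + 2·9 + 6·16 = 158; Σxᵢ² = 56; σ²/τ² = 2/9.
β̂_MAP = 158 / (56 + 2/9) = 158/(506/9) = 711/253 ≈ 2.810.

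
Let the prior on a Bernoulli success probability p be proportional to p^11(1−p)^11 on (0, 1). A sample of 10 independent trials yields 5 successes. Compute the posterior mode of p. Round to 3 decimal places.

p̂_MAP = 0.500

The prior density ∝ p^11(1−p)^11 is the kernel of Beta(12, 12).
Data: 5 successes in 10 trials. The binomial likelihood contributes p^5(1−p)^5, so the posterior is Beta(12+5, 12+5) = Beta(17, 17).
For Beta(a, b) with a, b > 1 the mode is (a−1)/(a+b−2) = 16/32 ≈ 0.500.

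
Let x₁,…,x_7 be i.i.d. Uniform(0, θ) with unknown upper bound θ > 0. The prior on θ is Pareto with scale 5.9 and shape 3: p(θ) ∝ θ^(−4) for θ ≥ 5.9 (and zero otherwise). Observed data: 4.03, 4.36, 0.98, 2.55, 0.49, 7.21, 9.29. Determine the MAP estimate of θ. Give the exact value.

θ̂_MAP = 9.29

The Uniform(0, θ) likelihood is θ^(−n) for θ ≥ max(xᵢ), zero otherwise. Here max(xᵢ) = 9.29.
Posterior ∝ θ^(−4) · θ^(−7) = θ^(−11) on θ ≥ max(5.9, 9.29) = 9.29.
This density is strictly decreasing in θ, so the posterior mode lies at the lower boundary of the support.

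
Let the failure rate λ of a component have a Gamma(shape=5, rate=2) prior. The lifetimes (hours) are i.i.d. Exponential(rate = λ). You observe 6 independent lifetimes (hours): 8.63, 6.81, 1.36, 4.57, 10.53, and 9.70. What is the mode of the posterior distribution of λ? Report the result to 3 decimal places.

The Exponential(rate=λ) likelihood is ∝ λ^n e^(−λΣtᵢ). Here n = 6 and Σtᵢ = 8.63 + 6.81 + 1.36 + 4.57 + 10.53 + 9.70 = 41.60.
Posterior ∝ λ^4e^(−2λ) · λ^6e^(−41.60λ) = λ^10e^(−43.60λ), i.e. Gamma(11, 43.60).
Mode = (a−1)/b = 10/43.60 ≈ 0.229.

λ̂_MAP = 0.229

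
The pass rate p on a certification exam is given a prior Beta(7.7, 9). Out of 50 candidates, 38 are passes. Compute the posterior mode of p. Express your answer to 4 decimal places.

p̂_MAP = 0.6909

Prior: Beta(7.7, 9).
Data: 38 successes in 50 trials. The binomial likelihood contributes p^38(1−p)^12, so the posterior is Beta(7.7+38, 9+12) = Beta(45.7, 21).
For Beta(a, b) with a, b > 1 the mode is (a−1)/(a+b−2) = 44.7/64.7 ≈ 0.6909.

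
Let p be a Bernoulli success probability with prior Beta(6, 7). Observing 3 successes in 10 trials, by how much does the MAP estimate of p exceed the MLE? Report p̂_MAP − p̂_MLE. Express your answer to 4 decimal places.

Posterior is Beta(9, 14); MAP = (9−1)/(23−2) = 8/21 ≈ 0.38095.
MLE ignores the prior: p̂_MLE = k/n = 3/10 ≈ 0.30000.
Difference = 8/21 − 3/10 = 17/210 ≈ 0.0810.

MAP − MLE = 0.0810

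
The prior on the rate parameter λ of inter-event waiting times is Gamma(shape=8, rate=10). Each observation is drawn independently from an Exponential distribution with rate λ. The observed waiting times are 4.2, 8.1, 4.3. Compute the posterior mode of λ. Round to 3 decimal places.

λ̂_MAP = 0.376

The Exponential(rate=λ) likelihood is ∝ λ^n e^(−λΣtᵢ). Here n = 3 and Σtᵢ = 4.2 + 8.1 + 4.3 = 16.6.
Posterior ∝ λ^7e^(−10λ) · λ^3e^(−16.6λ) = λ^10e^(−26.6λ), i.e. Gamma(11, 26.6).
Mode = (a−1)/b = 10/26.6 ≈ 0.376.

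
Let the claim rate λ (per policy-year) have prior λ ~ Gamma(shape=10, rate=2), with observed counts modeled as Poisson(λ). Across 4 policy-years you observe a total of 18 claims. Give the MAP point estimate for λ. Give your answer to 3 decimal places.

λ̂_MAP = 4.500

Σxᵢ = 18, n = 4.
Posterior ∝ λ^9e^(−2λ) · λ^18e^(−4λ) = λ^27e^(−6λ), i.e. Gamma(shape=28, rate=6).
The mode of a Gamma(a, b) with a ≥ 1 (shape–rate) is (a−1)/b = 27/6 ≈ 4.500.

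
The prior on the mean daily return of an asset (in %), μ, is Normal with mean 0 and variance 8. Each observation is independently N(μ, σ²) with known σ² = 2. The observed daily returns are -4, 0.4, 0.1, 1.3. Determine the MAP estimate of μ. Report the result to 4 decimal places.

μ̂_MAP = -0.5176

n = 4; x̄ = ((-4) + 0.4 + 0.1 + 1.3)/4 = -2.2/4 = -0.55.
For a Normal prior and Normal likelihood with known variance, the posterior is Normal; its mode equals its mean, the precision-weighted average.
Prior precision 1/σ₀² = 1/8 = 0.125; data precision n/σ² = 4/2 = 2.
μ̂ = (0.125·0 + 2·(-0.55)) / (0.125 + 2) = (-1.1)/2.125 = -44/85 ≈ -0.5176.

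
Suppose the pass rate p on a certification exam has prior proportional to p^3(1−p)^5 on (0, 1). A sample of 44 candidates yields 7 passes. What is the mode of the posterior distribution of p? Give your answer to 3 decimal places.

The prior density ∝ p^3(1−p)^5 is the kernel of Beta(4, 6).
Data: 7 successes in 44 trials. The binomial likelihood contributes p^7(1−p)^37, so the posterior is Beta(4+7, 6+37) = Beta(11, 43).
For Beta(a, b) with a, b > 1 the mode is (a−1)/(a+b−2) = 10/52 ≈ 0.192.

p̂_MAP = 0.192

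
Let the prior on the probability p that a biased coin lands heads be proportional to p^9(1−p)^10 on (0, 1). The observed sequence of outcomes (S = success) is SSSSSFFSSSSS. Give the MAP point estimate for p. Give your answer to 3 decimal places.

The prior density ∝ p^9(1−p)^10 is the kernel of Beta(10, 11).
Data: 10 successes in 12 trials (from the sequence). The binomial likelihood contributes p^10(1−p)^2, so the posterior is Beta(10+10, 11+2) = Beta(20, 13).
For Beta(a, b) with a, b > 1 the mode is (a−1)/(a+b−2) = 19/31 ≈ 0.613.

p̂_MAP = 0.613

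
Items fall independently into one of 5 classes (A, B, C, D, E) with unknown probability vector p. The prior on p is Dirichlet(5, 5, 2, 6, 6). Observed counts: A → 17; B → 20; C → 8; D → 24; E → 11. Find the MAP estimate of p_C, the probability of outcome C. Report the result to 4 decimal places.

MAP estimate of p_C = 0.0909

The posterior is Dirichlet(αᵢ + nᵢ) = Dirichlet(22, 25, 10, 30, 17).
For a Dirichlet(a₁,…,a_K) with all aᵢ > 1, the mode has j-th component (aⱼ − 1)/(Σaᵢ − K).
Here Σaᵢ = 104 and K = 5, so p_C = (10 − 1)/(104 − 5) = 9/99 ≈ 0.0909.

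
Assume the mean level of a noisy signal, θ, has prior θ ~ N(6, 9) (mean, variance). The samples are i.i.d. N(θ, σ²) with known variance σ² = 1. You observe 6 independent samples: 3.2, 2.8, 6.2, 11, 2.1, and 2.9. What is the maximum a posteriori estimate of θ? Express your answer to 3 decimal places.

n = 6; x̄ = (3.2 + 2.8 + 6.2 + 11 + 2.1 + 2.9)/6 = 28.2/6 = 4.7.
For a Normal prior and Normal likelihood with known variance, the posterior is Normal; its mode equals its mean, the precision-weighted average.
Prior precision 1/σ₀² = 1/9; data precision n/σ² = 6/1 = 6.
θ̂ = ((1/9)·6 + 6·4.7) / (1/9 + 6) = (433/15)/(55/9) = 1299/275 ≈ 4.724.

θ̂_MAP = 4.724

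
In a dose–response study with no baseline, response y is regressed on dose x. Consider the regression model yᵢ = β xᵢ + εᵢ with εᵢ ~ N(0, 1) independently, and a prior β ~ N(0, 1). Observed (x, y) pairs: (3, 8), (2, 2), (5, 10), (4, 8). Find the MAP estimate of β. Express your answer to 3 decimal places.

β̂_MAP = 2.000

log p(β | y) = −Σ(yᵢ − βxᵢ)²/(2·1) − β²/(2·1) + const.
Setting the derivative to zero: Σxᵢ(yᵢ − βxᵢ)/1 − β/1 = 0, so β = Σxᵢyᵢ / (Σxᵢ² + σ²/τ²).
Σxᵢyᵢ = 3·8 + 2·2 + 5·10 + 4·8 = 110; Σxᵢ² = 54; σ²/τ² = 1.
β̂_MAP = 110 / (54 + 1) = 110/55 ≈ 2.000.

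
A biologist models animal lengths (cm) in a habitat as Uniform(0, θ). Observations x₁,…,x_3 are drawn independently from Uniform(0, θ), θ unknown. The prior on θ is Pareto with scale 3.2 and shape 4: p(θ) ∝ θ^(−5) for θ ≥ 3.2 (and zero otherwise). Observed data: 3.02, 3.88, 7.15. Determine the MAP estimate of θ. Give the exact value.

The Uniform(0, θ) likelihood is θ^(−n) for θ ≥ max(xᵢ), zero otherwise. Here max(xᵢ) = 7.15.
Posterior ∝ θ^(−5) · θ^(−3) = θ^(−8) on θ ≥ max(3.2, 7.15) = 7.15.
This density is strictly decreasing in θ, so the posterior mode lies at the lower boundary of the support.

θ̂_MAP = 7.15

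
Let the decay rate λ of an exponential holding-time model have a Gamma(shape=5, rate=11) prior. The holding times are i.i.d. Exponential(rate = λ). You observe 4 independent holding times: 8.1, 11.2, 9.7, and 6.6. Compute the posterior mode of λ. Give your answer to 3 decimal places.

The Exponential(rate=λ) likelihood is ∝ λ^n e^(−λΣtᵢ). Here n = 4 and Σtᵢ = 8.1 + 11.2 + 9.7 + 6.6 = 35.6.
Posterior ∝ λ^4e^(−11λ) · λ^4e^(−35.6λ) = λ^8e^(−46.6λ), i.e. Gamma(9, 46.6).
Mode = (a−1)/b = 8/46.6 ≈ 0.172.

λ̂_MAP = 0.172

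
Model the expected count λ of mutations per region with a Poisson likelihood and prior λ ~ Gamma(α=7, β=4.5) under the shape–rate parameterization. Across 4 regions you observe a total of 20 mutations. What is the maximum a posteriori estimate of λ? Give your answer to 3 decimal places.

Σxᵢ = 20, n = 4.
Posterior ∝ λ^6e^(−4.5λ) · λ^20e^(−4λ) = λ^26e^(−8.5λ), i.e. Gamma(shape=27, rate=8.5).
The mode of a Gamma(a, b) with a ≥ 1 (shape–rate) is (a−1)/b = 26/8.5 ≈ 3.059.

λ̂_MAP = 3.059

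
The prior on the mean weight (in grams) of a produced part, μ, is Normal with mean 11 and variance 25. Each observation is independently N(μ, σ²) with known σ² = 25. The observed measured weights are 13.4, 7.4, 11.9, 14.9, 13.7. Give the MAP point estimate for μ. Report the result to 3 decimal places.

n = 5; x̄ = (13.4 + 7.4 + 11.9 + 14.9 + 13.7)/5 = 61.3/5 = 12.26.
For a Normal prior and Normal likelihood with known variance, the posterior is Normal; its mode equals its mean, the precision-weighted average.
Prior precision 1/σ₀² = 1/25 = 0.04; data precision n/σ² = 5/25 = 0.2.
μ̂ = (0.04·11 + 0.2·12.26) / (0.04 + 0.2) = 2.892/0.24 = 12.050.

μ̂_MAP = 12.050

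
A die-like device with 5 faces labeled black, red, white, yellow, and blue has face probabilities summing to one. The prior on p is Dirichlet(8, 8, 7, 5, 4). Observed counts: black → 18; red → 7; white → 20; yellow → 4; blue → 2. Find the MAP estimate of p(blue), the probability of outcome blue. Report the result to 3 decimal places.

The posterior is Dirichlet(αᵢ + nᵢ) = Dirichlet(26, 15, 27, 9, 6).
For a Dirichlet(a₁,…,a_K) with all aᵢ > 1, the mode has j-th component (aⱼ − 1)/(Σaᵢ − K).
Here Σaᵢ = 83 and K = 5, so p(blue) = (6 − 1)/(83 − 5) = 5/78 ≈ 0.064.

MAP estimate of p(blue) = 0.064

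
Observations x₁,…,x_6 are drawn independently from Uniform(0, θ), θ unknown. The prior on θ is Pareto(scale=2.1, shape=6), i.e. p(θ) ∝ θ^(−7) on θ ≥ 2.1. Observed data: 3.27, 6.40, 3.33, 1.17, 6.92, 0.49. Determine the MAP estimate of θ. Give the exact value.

The Uniform(0, θ) likelihood is θ^(−n) for θ ≥ max(xᵢ), zero otherwise. Here max(xᵢ) = 6.92.
Posterior ∝ θ^(−7) · θ^(−6) = θ^(−13) on θ ≥ max(2.1, 6.92) = 6.92.
This density is strictly decreasing in θ, so the posterior mode lies at the lower boundary of the support.

θ̂_MAP = 6.92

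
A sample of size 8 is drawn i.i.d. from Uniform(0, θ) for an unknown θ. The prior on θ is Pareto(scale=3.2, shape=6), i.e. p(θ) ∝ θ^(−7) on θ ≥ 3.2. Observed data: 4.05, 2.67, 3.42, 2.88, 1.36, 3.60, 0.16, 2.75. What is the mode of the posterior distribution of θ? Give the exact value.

θ̂_MAP = 4.05

The Uniform(0, θ) likelihood is θ^(−n) for θ ≥ max(xᵢ), zero otherwise. Here max(xᵢ) = 4.05.
Posterior ∝ θ^(−7) · θ^(−8) = θ^(−15) on θ ≥ max(3.2, 4.05) = 4.05.
This density is strictly decreasing in θ, so the posterior mode lies at the lower boundary of the support.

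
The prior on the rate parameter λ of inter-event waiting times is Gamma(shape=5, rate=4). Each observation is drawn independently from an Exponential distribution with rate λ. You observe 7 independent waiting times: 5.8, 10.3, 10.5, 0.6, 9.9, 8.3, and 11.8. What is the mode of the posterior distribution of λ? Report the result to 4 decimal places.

λ̂_MAP = 0.1797

The Exponential(rate=λ) likelihood is ∝ λ^n e^(−λΣtᵢ). Here n = 7 and Σtᵢ = 5.8 + 10.3 + 10.5 + 0.6 + 9.9 + 8.3 + 11.8 = 57.2.
Posterior ∝ λ^4e^(−4λ) · λ^7e^(−57.2λ) = λ^11e^(−61.2λ), i.e. Gamma(12, 61.2).
Mode = (a−1)/b = 11/61.2 ≈ 0.1797.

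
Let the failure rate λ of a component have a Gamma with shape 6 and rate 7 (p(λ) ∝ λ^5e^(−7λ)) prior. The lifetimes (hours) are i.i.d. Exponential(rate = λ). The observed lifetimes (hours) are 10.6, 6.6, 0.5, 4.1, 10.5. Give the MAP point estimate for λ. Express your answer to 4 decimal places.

λ̂_MAP = 0.2545

The Exponential(rate=λ) likelihood is ∝ λ^n e^(−λΣtᵢ). Here n = 5 and Σtᵢ = 10.6 + 6.6 + 0.5 + 4.1 + 10.5 = 32.3.
Posterior ∝ λ^5e^(−7λ) · λ^5e^(−32.3λ) = λ^10e^(−39.3λ), i.e. Gamma(11, 39.3).
Mode = (a−1)/b = 10/39.3 ≈ 0.2545.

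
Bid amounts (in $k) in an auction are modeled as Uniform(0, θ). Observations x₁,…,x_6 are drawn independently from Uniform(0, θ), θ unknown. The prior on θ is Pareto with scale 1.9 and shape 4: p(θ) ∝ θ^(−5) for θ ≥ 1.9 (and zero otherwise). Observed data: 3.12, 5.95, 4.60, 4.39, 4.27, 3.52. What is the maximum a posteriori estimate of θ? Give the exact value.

The Uniform(0, θ) likelihood is θ^(−n) for θ ≥ max(xᵢ), zero otherwise. Here max(xᵢ) = 5.95.
Posterior ∝ θ^(−5) · θ^(−6) = θ^(−11) on θ ≥ max(1.9, 5.95) = 5.95.
This density is strictly decreasing in θ, so the posterior mode lies at the lower boundary of the support.

θ̂_MAP = 5.95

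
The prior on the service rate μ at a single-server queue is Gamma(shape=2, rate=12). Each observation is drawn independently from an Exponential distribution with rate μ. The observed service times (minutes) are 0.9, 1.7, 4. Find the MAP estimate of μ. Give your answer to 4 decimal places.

The Exponential(rate=μ) likelihood is ∝ μ^n e^(−μΣtᵢ). Here n = 3 and Σtᵢ = 0.9 + 1.7 + 4 = 6.6.
Posterior ∝ μe^(−12μ) · μ^3e^(−6.6μ) = μ^4e^(−18.6μ), i.e. Gamma(5, 18.6).
Mode = (a−1)/b = 4/18.6 ≈ 0.2151.

μ̂_MAP = 0.2151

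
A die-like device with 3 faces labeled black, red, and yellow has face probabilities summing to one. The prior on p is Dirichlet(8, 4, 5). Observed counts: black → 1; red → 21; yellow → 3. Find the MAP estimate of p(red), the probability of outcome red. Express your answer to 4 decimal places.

The posterior is Dirichlet(αᵢ + nᵢ) = Dirichlet(9, 25, 8).
For a Dirichlet(a₁,…,a_K) with all aᵢ > 1, the mode has j-th component (aⱼ − 1)/(Σaᵢ − K).
Here Σaᵢ = 42 and K = 3, so p(red) = (25 − 1)/(42 − 3) = 24/39 ≈ 0.6154.

MAP estimate of p(red) = 0.6154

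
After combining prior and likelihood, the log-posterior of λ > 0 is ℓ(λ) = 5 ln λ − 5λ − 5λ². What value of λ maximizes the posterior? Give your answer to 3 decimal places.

λ̂_MAP = 0.500

ℓ'(λ) = 5/λ − 5 − 10λ. Setting this to zero and multiplying by λ: 10λ² + 5λ − 5 = 0.
λ = (−5 + √(5² + 4·10·5)) / (2·10) = (−5 + √225) / 20 = (−5 + 15)/20 = 1/2.
ℓ''(λ) = −5/λ² − 10 < 0, confirming a maximum.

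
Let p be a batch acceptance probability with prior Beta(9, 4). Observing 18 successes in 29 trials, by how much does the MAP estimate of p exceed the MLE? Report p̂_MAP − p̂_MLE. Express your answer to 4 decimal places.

Posterior is Beta(27, 15); MAP = (27−1)/(42−2) = 26/40 ≈ 0.65000.
MLE ignores the prior: p̂_MLE = k/n = 18/29 ≈ 0.62069.
Difference = 26/40 − 18/29 = 17/580 ≈ 0.0293.

MAP − MLE = 0.0293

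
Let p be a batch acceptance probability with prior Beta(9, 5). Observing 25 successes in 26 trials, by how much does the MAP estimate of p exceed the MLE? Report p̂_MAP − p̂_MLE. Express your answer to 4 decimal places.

MAP − MLE = -0.0931

Posterior is Beta(34, 6); MAP = (34−1)/(40−2) = 33/38 ≈ 0.86842.
MLE ignores the prior: p̂_MLE = k/n = 25/26 ≈ 0.96154.
Difference = 33/38 − 25/26 = -23/247 ≈ -0.0931.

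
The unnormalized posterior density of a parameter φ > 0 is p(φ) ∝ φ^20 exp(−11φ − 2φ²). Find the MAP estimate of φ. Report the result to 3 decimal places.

φ̂_MAP = 1.250

ℓ'(φ) = 20/φ − 11 − 4φ. Setting this to zero and multiplying by φ: 4φ² + 11φ − 20 = 0.
φ = (−11 + √(11² + 4·4·20)) / (2·4) = (−11 + √441) / 8 = (−11 + 21)/8 = 5/4.
ℓ''(φ) = −20/φ² − 4 < 0, confirming a maximum.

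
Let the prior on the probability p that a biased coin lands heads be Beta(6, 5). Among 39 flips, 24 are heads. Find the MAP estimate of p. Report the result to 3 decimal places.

p̂_MAP = 0.604

Prior: Beta(6, 5).
Data: 24 successes in 39 trials. The binomial likelihood contributes p^24(1−p)^15, so the posterior is Beta(6+24, 5+15) = Beta(30, 20).
For Beta(a, b) with a, b > 1 the mode is (a−1)/(a+b−2) = 29/48 ≈ 0.604.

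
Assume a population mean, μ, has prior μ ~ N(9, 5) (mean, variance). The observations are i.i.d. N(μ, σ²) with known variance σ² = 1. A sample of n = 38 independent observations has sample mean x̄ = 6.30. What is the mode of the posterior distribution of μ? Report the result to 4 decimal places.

n = 38, x̄ = 6.30.
For a Normal prior and Normal likelihood with known variance, the posterior is Normal; its mode equals its mean, the precision-weighted average.
Prior precision 1/σ₀² = 1/5 = 0.2; data precision n/σ² = 38/1 = 38.
μ̂ = (0.2·9 + 38·6.3) / (0.2 + 38) = 241.2/38.2 = 1206/191 ≈ 6.3141.

μ̂_MAP = 6.3141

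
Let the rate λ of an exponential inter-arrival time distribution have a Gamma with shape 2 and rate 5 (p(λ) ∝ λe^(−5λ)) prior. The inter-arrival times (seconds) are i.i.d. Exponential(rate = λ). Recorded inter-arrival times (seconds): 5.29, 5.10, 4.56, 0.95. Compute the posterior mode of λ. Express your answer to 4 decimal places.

λ̂_MAP = 0.2392

The Exponential(rate=λ) likelihood is ∝ λ^n e^(−λΣtᵢ). Here n = 4 and Σtᵢ = 5.29 + 5.10 + 4.56 + 0.95 = 15.90.
Posterior ∝ λe^(−5λ) · λ^4e^(−15.90λ) = λ^5e^(−20.90λ), i.e. Gamma(6, 20.90).
Mode = (a−1)/b = 5/20.90 ≈ 0.2392.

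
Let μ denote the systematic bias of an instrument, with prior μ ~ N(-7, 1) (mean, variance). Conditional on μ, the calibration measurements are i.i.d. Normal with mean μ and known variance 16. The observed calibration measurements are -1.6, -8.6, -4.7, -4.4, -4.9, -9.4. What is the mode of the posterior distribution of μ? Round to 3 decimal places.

μ̂_MAP = -6.618

n = 6; x̄ = ((-1.6) + (-8.6) + (-4.7) + (-4.4) + (-4.9) + (-9.4))/6 = -33.6/6 = -5.6.
For a Normal prior and Normal likelihood with known variance, the posterior is Normal; its mode equals its mean, the precision-weighted average.
Prior precision 1/σ₀² = 1/1 = 1; data precision n/σ² = 6/16 = 0.375.
μ̂ = (1·(-7) + 0.375·(-5.6)) / (1 + 0.375) = (-9.1)/1.375 = -364/55 ≈ -6.618.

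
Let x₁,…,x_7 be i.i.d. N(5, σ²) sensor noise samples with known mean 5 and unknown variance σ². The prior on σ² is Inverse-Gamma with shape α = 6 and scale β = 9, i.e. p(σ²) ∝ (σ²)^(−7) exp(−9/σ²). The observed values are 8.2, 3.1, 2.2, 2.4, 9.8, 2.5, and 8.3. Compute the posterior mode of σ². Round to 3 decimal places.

Sum of squared deviations about the known mean: SS = (8.2−5)² + (3.1−5)² + (2.2−5)² + (2.4−5)² + (9.8−5)² + (2.5−5)² + (8.3−5)² = 68.63.
The Normal likelihood contributes (σ²)^(−n/2) exp(−SS/(2σ²)), so the posterior is Inverse-Gamma(α + n/2, β + SS/2) = Inverse-Gamma(9.5, 43.315).
The mode of Inverse-Gamma(a, b) is b/(a+1) = 43.315/10.5 ≈ 4.125.

σ̂²_MAP = 4.125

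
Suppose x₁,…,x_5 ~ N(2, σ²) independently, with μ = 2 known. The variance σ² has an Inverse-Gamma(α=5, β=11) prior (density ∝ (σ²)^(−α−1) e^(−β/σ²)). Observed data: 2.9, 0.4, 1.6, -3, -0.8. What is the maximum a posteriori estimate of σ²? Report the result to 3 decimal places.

σ̂²_MAP = 3.434

Sum of squared deviations about the known mean: SS = (2.9−2)² + (0.4−2)² + (1.6−2)² + (-3−2)² + (-0.8−2)² = 36.37.
The Normal likelihood contributes (σ²)^(−n/2) exp(−SS/(2σ²)), so the posterior is Inverse-Gamma(α + n/2, β + SS/2) = Inverse-Gamma(7.5, 29.185).
The mode of Inverse-Gamma(a, b) is b/(a+1) = 29.185/8.5 ≈ 3.434.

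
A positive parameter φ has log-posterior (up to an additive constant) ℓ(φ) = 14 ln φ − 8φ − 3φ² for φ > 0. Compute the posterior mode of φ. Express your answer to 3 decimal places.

ℓ'(φ) = 14/φ − 8 − 6φ. Setting this to zero and multiplying by φ: 6φ² + 8φ − 14 = 0.
φ = (−8 + √(8² + 4·6·14)) / (2·6) = (−8 + √400) / 12 = (−8 + 20)/12 = 1.
ℓ''(φ) = −14/φ² − 6 < 0, confirming a maximum.

φ̂_MAP = 1.000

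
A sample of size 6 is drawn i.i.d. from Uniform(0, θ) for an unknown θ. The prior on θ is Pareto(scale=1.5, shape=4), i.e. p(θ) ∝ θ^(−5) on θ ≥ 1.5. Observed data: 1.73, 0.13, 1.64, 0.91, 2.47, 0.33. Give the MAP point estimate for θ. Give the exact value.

θ̂_MAP = 2.47

The Uniform(0, θ) likelihood is θ^(−n) for θ ≥ max(xᵢ), zero otherwise. Here max(xᵢ) = 2.47.
Posterior ∝ θ^(−5) · θ^(−6) = θ^(−11) on θ ≥ max(1.5, 2.47) = 2.47.
This density is strictly decreasing in θ, so the posterior mode lies at the lower boundary of the support.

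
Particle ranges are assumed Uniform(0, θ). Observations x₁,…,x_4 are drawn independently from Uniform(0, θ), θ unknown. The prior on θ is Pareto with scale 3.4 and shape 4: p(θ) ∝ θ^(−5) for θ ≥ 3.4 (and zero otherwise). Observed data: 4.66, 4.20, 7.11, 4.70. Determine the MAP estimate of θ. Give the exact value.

θ̂_MAP = 7.11

The Uniform(0, θ) likelihood is θ^(−n) for θ ≥ max(xᵢ), zero otherwise. Here max(xᵢ) = 7.11.
Posterior ∝ θ^(−5) · θ^(−4) = θ^(−9) on θ ≥ max(3.4, 7.11) = 7.11.
This density is strictly decreasing in θ, so the posterior mode lies at the lower boundary of the support.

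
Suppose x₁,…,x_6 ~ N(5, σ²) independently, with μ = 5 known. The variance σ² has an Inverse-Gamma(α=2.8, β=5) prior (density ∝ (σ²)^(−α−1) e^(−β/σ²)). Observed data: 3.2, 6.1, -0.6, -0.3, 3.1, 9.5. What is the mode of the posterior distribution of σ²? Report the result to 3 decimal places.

Sum of squared deviations about the known mean: SS = (3.2−5)² + (6.1−5)² + (-0.6−5)² + (-0.3−5)² + (3.1−5)² + (9.5−5)² = 87.76.
The Normal likelihood contributes (σ²)^(−n/2) exp(−SS/(2σ²)), so the posterior is Inverse-Gamma(α + n/2, β + SS/2) = Inverse-Gamma(5.8, 48.88).
The mode of Inverse-Gamma(a, b) is b/(a+1) = 48.88/6.8 ≈ 7.188.

σ̂²_MAP = 7.188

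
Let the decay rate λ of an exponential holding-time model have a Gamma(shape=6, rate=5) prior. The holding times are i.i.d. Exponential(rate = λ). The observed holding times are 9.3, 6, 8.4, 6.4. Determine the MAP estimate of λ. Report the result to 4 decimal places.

λ̂_MAP = 0.2564

The Exponential(rate=λ) likelihood is ∝ λ^n e^(−λΣtᵢ). Here n = 4 and Σtᵢ = 9.3 + 6 + 8.4 + 6.4 = 30.1.
Posterior ∝ λ^5e^(−5λ) · λ^4e^(−30.1λ) = λ^9e^(−35.1λ), i.e. Gamma(10, 35.1).
Mode = (a−1)/b = 9/35.1 ≈ 0.2564.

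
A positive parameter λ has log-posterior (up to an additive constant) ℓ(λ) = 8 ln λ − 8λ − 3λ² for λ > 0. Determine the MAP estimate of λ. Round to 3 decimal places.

ℓ'(λ) = 8/λ − 8 − 6λ. Setting this to zero and multiplying by λ: 6λ² + 8λ − 8 = 0.
λ = (−8 + √(8² + 4·6·8)) / (2·6) = (−8 + √256) / 12 = (−8 + 16)/12 = 2/3.
ℓ''(λ) = −8/λ² − 6 < 0, confirming a maximum.

λ̂_MAP = 0.667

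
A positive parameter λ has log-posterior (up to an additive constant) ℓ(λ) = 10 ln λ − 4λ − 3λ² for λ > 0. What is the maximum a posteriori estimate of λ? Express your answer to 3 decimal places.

ℓ'(λ) = 10/λ − 4 − 6λ. Setting this to zero and multiplying by λ: 6λ² + 4λ − 10 = 0.
λ = (−4 + √(4² + 4·6·10)) / (2·6) = (−4 + √256) / 12 = (−4 + 16)/12 = 1.
ℓ''(λ) = −10/λ² − 6 < 0, confirming a maximum.

λ̂_MAP = 1.000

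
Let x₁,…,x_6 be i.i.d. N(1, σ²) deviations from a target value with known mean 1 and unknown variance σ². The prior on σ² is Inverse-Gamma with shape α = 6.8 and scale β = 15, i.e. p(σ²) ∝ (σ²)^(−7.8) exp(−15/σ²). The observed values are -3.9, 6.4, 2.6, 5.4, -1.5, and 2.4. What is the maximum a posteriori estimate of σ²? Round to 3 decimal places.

Sum of squared deviations about the known mean: SS = (-3.9−1)² + (6.4−1)² + (2.6−1)² + (5.4−1)² + (-1.5−1)² + (2.4−1)² = 83.3.
The Normal likelihood contributes (σ²)^(−n/2) exp(−SS/(2σ²)), so the posterior is Inverse-Gamma(α + n/2, β + SS/2) = Inverse-Gamma(9.8, 56.65).
The mode of Inverse-Gamma(a, b) is b/(a+1) = 56.65/10.8 ≈ 5.245.

σ̂²_MAP = 5.245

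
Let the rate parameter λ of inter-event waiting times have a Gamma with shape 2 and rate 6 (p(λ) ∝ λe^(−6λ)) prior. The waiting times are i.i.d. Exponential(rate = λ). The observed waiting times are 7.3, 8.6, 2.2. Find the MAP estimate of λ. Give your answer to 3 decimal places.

The Exponential(rate=λ) likelihood is ∝ λ^n e^(−λΣtᵢ). Here n = 3 and Σtᵢ = 7.3 + 8.6 + 2.2 = 18.1.
Posterior ∝ λe^(−6λ) · λ^3e^(−18.1λ) = λ^4e^(−24.1λ), i.e. Gamma(5, 24.1).
Mode = (a−1)/b = 4/24.1 ≈ 0.166.

λ̂_MAP = 0.166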